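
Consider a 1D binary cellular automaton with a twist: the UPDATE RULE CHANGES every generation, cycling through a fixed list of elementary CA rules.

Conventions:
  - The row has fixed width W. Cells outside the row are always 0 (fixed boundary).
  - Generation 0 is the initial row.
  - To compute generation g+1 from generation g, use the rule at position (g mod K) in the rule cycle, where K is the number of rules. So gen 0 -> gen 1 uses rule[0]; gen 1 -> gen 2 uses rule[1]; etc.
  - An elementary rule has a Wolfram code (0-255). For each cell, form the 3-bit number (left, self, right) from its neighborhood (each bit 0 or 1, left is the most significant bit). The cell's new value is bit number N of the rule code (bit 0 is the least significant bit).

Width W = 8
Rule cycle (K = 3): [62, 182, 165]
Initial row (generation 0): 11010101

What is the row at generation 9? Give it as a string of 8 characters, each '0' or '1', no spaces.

Gen 0: 11010101
Gen 1 (rule 62): 10111111
Gen 2 (rule 182): 11011110
Gen 3 (rule 165): 00101100
Gen 4 (rule 62): 01111010
Gen 5 (rule 182): 10110111
Gen 6 (rule 165): 11001010
Gen 7 (rule 62): 10111111
Gen 8 (rule 182): 11011110
Gen 9 (rule 165): 00101100

Answer: 00101100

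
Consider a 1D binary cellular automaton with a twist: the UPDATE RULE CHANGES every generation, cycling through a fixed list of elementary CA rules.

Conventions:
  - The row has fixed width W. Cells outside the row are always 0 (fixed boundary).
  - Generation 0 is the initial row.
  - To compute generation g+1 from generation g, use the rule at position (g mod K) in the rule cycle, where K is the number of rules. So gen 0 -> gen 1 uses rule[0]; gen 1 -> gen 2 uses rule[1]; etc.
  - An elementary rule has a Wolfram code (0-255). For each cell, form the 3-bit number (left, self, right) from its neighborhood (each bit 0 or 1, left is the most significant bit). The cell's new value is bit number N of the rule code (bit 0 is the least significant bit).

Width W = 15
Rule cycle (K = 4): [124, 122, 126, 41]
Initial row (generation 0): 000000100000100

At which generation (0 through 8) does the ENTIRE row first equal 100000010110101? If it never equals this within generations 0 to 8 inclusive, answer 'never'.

Answer: never

Derivation:
Gen 0: 000000100000100
Gen 1 (rule 124): 000000110000110
Gen 2 (rule 122): 000001111001111
Gen 3 (rule 126): 000011001111001
Gen 4 (rule 41): 111010001000000
Gen 5 (rule 124): 101111001100000
Gen 6 (rule 122): 011001111110000
Gen 7 (rule 126): 111111000011000
Gen 8 (rule 41): 100000011010011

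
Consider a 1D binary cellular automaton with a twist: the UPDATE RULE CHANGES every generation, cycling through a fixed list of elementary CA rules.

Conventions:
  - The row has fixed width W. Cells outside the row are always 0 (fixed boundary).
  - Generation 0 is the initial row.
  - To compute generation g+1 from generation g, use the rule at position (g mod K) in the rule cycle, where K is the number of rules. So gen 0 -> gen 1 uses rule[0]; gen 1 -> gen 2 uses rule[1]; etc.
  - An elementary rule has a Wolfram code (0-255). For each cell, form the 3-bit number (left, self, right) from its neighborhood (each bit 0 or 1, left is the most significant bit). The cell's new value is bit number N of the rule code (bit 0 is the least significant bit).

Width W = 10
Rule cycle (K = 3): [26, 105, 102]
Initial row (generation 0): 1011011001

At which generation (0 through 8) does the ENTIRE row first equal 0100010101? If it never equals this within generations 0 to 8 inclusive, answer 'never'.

Gen 0: 1011011001
Gen 1 (rule 26): 0010010110
Gen 2 (rule 105): 1000001110
Gen 3 (rule 102): 1000010010
Gen 4 (rule 26): 0100101101
Gen 5 (rule 105): 0000011110
Gen 6 (rule 102): 0000100010
Gen 7 (rule 26): 0001010101
Gen 8 (rule 105): 1100101010

Answer: never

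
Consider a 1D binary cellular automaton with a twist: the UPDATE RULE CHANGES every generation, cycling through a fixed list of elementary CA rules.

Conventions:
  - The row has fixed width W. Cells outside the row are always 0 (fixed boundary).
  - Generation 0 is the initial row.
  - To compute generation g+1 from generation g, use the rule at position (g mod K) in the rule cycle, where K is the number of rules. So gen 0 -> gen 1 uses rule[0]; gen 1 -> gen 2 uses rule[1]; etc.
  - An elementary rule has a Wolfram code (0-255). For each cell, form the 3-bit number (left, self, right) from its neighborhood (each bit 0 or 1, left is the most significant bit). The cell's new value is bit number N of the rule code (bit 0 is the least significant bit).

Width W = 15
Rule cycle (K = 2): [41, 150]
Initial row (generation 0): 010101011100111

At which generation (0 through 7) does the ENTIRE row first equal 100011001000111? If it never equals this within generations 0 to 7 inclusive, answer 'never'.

Answer: never

Derivation:
Gen 0: 010101011100111
Gen 1 (rule 41): 001010110000100
Gen 2 (rule 150): 011010001001110
Gen 3 (rule 41): 010100100001000
Gen 4 (rule 150): 110111110011100
Gen 5 (rule 41): 101100000010001
Gen 6 (rule 150): 100010000111011
Gen 7 (rule 41): 001000110100110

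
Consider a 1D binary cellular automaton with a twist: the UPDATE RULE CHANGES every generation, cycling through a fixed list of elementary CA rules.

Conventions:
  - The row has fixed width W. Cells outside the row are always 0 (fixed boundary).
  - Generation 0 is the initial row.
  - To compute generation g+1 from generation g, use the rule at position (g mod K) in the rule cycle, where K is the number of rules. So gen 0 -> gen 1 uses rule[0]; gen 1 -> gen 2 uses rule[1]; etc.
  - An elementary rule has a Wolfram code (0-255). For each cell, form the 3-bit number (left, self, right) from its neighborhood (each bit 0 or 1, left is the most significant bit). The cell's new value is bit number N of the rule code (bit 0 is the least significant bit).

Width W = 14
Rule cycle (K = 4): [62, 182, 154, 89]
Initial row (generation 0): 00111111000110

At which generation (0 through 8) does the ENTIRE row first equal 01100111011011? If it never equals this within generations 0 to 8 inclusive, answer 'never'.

Gen 0: 00111111000110
Gen 1 (rule 62): 01100000101101
Gen 2 (rule 182): 10010001110011
Gen 3 (rule 154): 01101011101110
Gen 4 (rule 89): 01100010101011
Gen 5 (rule 62): 11010111111110
Gen 6 (rule 182): 00111011111101
Gen 7 (rule 154): 01110011111000
Gen 8 (rule 89): 01011010001111

Answer: never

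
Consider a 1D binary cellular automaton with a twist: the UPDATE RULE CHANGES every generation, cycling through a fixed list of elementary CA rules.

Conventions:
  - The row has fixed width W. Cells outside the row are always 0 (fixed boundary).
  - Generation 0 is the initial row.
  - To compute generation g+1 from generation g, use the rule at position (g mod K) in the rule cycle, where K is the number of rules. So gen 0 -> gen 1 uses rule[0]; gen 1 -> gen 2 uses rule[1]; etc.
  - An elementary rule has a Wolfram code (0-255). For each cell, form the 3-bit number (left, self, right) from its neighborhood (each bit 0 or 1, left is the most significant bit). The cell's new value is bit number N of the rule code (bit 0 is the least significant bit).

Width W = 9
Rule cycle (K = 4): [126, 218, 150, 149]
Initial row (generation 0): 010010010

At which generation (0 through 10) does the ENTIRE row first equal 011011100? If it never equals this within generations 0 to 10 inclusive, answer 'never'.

Gen 0: 010010010
Gen 1 (rule 126): 111111111
Gen 2 (rule 218): 111111111
Gen 3 (rule 150): 011111110
Gen 4 (rule 149): 001111101
Gen 5 (rule 126): 011000111
Gen 6 (rule 218): 111101111
Gen 7 (rule 150): 011000110
Gen 8 (rule 149): 000110001
Gen 9 (rule 126): 001111011
Gen 10 (rule 218): 011111011

Answer: never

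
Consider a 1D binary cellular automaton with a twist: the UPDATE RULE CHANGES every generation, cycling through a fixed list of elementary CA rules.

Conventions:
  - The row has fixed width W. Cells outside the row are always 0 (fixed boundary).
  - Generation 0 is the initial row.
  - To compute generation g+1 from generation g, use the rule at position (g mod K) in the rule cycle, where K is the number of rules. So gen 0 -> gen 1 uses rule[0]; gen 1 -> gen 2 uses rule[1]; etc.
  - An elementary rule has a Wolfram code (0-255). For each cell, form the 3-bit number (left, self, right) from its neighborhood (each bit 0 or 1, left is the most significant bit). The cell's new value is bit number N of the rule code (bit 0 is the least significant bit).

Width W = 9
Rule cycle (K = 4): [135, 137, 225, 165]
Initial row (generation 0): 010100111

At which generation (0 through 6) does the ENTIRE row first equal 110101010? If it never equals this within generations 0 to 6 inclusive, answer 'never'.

Gen 0: 010100111
Gen 1 (rule 135): 110101010
Gen 2 (rule 137): 100000000
Gen 3 (rule 225): 001111111
Gen 4 (rule 165): 100111110
Gen 5 (rule 135): 101011100
Gen 6 (rule 137): 000011001

Answer: 1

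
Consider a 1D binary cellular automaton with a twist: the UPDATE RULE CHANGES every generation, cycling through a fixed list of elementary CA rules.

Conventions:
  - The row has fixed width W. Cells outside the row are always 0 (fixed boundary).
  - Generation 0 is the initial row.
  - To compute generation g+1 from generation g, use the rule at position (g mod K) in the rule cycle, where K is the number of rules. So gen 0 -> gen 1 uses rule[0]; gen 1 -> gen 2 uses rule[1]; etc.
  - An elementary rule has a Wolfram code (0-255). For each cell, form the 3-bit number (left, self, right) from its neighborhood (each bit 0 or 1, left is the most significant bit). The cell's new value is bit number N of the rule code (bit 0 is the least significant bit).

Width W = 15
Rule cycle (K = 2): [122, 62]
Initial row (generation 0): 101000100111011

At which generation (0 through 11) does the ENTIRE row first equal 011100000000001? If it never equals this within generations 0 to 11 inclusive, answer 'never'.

Gen 0: 101000100111011
Gen 1 (rule 122): 010101011101111
Gen 2 (rule 62): 111111110011000
Gen 3 (rule 122): 100000011111100
Gen 4 (rule 62): 110000110000010
Gen 5 (rule 122): 111001111000101
Gen 6 (rule 62): 100111000101111
Gen 7 (rule 122): 011101101011001
Gen 8 (rule 62): 110011011110111
Gen 9 (rule 122): 111111110011101
Gen 10 (rule 62): 100000001110011
Gen 11 (rule 122): 010000011011111

Answer: never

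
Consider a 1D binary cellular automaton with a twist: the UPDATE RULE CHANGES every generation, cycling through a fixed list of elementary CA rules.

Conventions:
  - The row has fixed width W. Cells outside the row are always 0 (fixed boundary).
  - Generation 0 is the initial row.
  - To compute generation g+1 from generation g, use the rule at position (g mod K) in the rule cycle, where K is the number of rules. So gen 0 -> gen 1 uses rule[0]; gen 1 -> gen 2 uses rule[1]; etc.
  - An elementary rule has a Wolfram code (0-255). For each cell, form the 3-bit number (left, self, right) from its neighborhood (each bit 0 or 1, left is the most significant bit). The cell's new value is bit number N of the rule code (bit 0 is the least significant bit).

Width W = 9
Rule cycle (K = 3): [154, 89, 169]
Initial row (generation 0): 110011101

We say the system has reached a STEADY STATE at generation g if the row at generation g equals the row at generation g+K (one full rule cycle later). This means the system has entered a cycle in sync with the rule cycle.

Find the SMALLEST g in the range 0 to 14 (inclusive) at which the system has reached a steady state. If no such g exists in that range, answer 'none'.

Gen 0: 110011101
Gen 1 (rule 154): 101111000
Gen 2 (rule 89): 001001111
Gen 3 (rule 169): 100001110
Gen 4 (rule 154): 010011101
Gen 5 (rule 89): 001010100
Gen 6 (rule 169): 100101001
Gen 7 (rule 154): 011000110
Gen 8 (rule 89): 011110111
Gen 9 (rule 169): 011101110
Gen 10 (rule 154): 111001101
Gen 11 (rule 89): 101101100
Gen 12 (rule 169): 011011001
Gen 13 (rule 154): 110010110
Gen 14 (rule 89): 111000111
Gen 15 (rule 169): 110010110
Gen 16 (rule 154): 101100101
Gen 17 (rule 89): 001110000

Answer: none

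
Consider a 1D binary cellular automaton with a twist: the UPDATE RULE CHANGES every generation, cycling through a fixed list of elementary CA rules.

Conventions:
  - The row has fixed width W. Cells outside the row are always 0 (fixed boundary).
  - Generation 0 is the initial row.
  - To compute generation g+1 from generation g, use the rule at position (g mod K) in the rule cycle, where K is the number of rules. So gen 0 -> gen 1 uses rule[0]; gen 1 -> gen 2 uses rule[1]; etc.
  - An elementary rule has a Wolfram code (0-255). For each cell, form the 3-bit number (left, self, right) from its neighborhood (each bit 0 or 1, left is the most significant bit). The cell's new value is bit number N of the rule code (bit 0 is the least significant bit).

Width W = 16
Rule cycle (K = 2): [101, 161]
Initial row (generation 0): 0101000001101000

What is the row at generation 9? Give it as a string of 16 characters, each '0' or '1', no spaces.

Answer: 0001111101010010

Derivation:
Gen 0: 0101000001101000
Gen 1 (rule 101): 0111011100111011
Gen 2 (rule 161): 0010101000010100
Gen 3 (rule 101): 1011111011011101
Gen 4 (rule 161): 0101110100101010
Gen 5 (rule 101): 0110011100111110
Gen 6 (rule 161): 0000001000011100
Gen 7 (rule 101): 1111101011000101
Gen 8 (rule 161): 0111010100010010
Gen 9 (rule 101): 0001111101010010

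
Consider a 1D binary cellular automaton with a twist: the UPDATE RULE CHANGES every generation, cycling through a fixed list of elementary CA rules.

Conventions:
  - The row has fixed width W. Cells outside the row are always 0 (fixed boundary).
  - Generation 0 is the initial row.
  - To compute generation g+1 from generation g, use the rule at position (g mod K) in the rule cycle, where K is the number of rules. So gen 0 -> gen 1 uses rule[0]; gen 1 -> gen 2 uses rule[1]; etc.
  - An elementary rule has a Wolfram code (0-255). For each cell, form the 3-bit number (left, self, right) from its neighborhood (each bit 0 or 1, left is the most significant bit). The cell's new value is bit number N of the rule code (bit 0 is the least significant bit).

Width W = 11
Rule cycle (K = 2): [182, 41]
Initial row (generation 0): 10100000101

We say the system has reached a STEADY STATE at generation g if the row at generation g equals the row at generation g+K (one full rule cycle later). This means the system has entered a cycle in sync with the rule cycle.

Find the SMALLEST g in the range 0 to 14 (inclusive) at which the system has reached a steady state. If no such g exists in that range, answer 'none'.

Answer: none

Derivation:
Gen 0: 10100000101
Gen 1 (rule 182): 11110001111
Gen 2 (rule 41): 10000101000
Gen 3 (rule 182): 11001111100
Gen 4 (rule 41): 10001000001
Gen 5 (rule 182): 11011100011
Gen 6 (rule 41): 10110001010
Gen 7 (rule 182): 11001011111
Gen 8 (rule 41): 10000110000
Gen 9 (rule 182): 11001001000
Gen 10 (rule 41): 10000000011
Gen 11 (rule 182): 11000000100
Gen 12 (rule 41): 10011110001
Gen 13 (rule 182): 11101101011
Gen 14 (rule 41): 10011010110
Gen 15 (rule 182): 11100111001
Gen 16 (rule 41): 10000100000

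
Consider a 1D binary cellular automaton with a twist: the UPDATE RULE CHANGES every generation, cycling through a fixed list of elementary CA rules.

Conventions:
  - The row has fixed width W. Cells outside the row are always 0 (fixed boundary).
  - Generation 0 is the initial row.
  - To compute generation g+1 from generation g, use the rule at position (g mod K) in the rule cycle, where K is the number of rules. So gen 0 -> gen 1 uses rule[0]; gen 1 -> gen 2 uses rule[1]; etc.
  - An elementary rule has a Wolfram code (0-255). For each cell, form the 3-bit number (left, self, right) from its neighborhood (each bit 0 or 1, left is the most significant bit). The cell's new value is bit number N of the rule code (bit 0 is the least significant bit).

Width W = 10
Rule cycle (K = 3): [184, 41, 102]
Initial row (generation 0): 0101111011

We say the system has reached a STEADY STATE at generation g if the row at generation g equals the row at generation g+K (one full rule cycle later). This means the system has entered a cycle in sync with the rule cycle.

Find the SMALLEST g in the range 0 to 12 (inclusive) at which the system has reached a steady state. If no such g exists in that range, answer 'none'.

Answer: 4

Derivation:
Gen 0: 0101111011
Gen 1 (rule 184): 0011110110
Gen 2 (rule 41): 1010001100
Gen 3 (rule 102): 1110010100
Gen 4 (rule 184): 1101001010
Gen 5 (rule 41): 1010000100
Gen 6 (rule 102): 1110001100
Gen 7 (rule 184): 1101001010
Gen 8 (rule 41): 1010000100
Gen 9 (rule 102): 1110001100
Gen 10 (rule 184): 1101001010
Gen 11 (rule 41): 1010000100
Gen 12 (rule 102): 1110001100
Gen 13 (rule 184): 1101001010
Gen 14 (rule 41): 1010000100
Gen 15 (rule 102): 1110001100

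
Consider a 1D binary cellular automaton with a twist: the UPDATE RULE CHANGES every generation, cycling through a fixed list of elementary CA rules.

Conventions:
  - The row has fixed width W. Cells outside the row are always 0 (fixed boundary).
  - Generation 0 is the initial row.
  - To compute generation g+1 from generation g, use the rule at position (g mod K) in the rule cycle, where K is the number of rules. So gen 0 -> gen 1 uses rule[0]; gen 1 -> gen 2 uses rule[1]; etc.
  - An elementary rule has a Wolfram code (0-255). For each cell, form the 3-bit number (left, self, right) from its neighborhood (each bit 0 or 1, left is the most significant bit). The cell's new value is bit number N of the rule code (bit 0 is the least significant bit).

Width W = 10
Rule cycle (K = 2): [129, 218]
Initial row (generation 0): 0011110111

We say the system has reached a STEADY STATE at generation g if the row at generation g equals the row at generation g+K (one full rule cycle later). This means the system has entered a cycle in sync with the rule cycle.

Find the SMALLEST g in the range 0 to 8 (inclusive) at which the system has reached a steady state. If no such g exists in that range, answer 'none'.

Answer: 6

Derivation:
Gen 0: 0011110111
Gen 1 (rule 129): 1001100010
Gen 2 (rule 218): 0111110101
Gen 3 (rule 129): 0011100000
Gen 4 (rule 218): 0111110000
Gen 5 (rule 129): 0011100111
Gen 6 (rule 218): 0111111111
Gen 7 (rule 129): 0011111110
Gen 8 (rule 218): 0111111111
Gen 9 (rule 129): 0011111110
Gen 10 (rule 218): 0111111111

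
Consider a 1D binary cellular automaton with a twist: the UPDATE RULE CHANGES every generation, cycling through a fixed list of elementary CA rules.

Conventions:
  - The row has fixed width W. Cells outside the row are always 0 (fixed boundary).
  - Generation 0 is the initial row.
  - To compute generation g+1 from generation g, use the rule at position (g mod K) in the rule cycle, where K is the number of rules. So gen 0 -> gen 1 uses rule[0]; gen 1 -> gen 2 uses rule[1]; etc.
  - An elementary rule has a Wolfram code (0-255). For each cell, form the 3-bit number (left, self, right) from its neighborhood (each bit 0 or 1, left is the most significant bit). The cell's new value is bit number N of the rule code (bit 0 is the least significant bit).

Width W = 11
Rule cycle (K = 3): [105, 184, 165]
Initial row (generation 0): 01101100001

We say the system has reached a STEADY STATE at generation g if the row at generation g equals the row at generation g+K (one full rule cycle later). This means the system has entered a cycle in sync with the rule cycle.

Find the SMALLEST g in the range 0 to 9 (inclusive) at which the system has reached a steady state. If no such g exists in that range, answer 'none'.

Answer: none

Derivation:
Gen 0: 01101100001
Gen 1 (rule 105): 01111101100
Gen 2 (rule 184): 01111011010
Gen 3 (rule 165): 00110100110
Gen 4 (rule 105): 10111000110
Gen 5 (rule 184): 01110100101
Gen 6 (rule 165): 00101100111
Gen 7 (rule 105): 10011100101
Gen 8 (rule 184): 01011010010
Gen 9 (rule 165): 01100110010
Gen 10 (rule 105): 01100110000
Gen 11 (rule 184): 01010101000
Gen 12 (rule 165): 01111111011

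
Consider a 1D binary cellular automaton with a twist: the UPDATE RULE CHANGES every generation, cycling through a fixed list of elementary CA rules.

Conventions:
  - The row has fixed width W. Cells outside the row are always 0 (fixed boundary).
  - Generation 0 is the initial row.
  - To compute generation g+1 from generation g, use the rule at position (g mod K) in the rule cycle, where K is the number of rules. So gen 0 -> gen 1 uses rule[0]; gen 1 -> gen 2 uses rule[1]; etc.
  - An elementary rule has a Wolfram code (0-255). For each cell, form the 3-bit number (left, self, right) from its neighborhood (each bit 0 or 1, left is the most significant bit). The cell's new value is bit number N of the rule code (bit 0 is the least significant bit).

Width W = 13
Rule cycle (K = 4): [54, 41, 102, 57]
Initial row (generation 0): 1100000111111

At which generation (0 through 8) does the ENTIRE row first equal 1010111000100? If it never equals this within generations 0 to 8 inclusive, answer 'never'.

Gen 0: 1100000111111
Gen 1 (rule 54): 0010001000000
Gen 2 (rule 41): 1000100011111
Gen 3 (rule 102): 1001100100001
Gen 4 (rule 57): 0101010011100
Gen 5 (rule 54): 1111111100010
Gen 6 (rule 41): 1000000001000
Gen 7 (rule 102): 1000000011000
Gen 8 (rule 57): 0111111010111

Answer: never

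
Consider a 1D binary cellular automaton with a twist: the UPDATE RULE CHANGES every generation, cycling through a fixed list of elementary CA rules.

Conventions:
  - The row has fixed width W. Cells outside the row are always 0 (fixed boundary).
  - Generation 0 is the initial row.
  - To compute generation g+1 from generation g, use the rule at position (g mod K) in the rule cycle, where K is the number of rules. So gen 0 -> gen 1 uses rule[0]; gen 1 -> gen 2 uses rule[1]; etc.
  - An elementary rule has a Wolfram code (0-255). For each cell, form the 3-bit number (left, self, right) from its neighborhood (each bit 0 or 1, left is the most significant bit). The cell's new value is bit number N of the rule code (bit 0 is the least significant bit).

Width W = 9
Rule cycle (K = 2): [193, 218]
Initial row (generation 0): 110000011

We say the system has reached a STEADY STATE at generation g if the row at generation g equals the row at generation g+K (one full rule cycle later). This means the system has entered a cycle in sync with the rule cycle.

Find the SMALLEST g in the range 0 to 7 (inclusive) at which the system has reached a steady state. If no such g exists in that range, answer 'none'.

Answer: 6

Derivation:
Gen 0: 110000011
Gen 1 (rule 193): 010111001
Gen 2 (rule 218): 100111110
Gen 3 (rule 193): 000011110
Gen 4 (rule 218): 000111111
Gen 5 (rule 193): 110011111
Gen 6 (rule 218): 111111111
Gen 7 (rule 193): 011111111
Gen 8 (rule 218): 111111111
Gen 9 (rule 193): 011111111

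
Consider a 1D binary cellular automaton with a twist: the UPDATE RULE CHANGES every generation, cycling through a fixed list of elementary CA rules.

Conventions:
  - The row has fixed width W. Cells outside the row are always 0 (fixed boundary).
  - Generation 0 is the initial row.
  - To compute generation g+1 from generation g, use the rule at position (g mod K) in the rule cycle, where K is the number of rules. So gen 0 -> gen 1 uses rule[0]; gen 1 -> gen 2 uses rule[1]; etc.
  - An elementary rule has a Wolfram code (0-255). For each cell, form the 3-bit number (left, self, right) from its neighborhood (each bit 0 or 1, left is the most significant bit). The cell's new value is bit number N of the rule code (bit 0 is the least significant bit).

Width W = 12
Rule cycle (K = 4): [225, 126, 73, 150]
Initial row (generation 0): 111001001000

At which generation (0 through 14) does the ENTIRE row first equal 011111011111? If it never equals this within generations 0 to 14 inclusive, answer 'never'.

Answer: 14

Derivation:
Gen 0: 111001001000
Gen 1 (rule 225): 011000000011
Gen 2 (rule 126): 111100000111
Gen 3 (rule 73): 100101110101
Gen 4 (rule 150): 111100100101
Gen 5 (rule 225): 011100000010
Gen 6 (rule 126): 110110000111
Gen 7 (rule 73): 110110110101
Gen 8 (rule 150): 000000000101
Gen 9 (rule 225): 111111110010
Gen 10 (rule 126): 100000011111
Gen 11 (rule 73): 001111010001
Gen 12 (rule 150): 010110011011
Gen 13 (rule 225): 001010001101
Gen 14 (rule 126): 011111011111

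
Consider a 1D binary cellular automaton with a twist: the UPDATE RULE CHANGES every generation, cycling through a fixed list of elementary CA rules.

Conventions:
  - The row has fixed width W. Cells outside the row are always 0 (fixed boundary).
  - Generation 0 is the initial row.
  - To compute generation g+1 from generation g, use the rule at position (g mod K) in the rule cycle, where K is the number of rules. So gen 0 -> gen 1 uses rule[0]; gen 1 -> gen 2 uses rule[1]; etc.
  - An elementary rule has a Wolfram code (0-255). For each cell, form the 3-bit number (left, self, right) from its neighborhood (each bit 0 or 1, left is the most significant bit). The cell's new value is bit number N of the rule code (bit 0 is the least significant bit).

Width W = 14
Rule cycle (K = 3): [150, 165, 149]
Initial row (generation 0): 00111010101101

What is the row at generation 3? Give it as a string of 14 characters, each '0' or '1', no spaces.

Answer: 00101001000001

Derivation:
Gen 0: 00111010101101
Gen 1 (rule 150): 01010010100001
Gen 2 (rule 165): 01110011101101
Gen 3 (rule 149): 00101001000001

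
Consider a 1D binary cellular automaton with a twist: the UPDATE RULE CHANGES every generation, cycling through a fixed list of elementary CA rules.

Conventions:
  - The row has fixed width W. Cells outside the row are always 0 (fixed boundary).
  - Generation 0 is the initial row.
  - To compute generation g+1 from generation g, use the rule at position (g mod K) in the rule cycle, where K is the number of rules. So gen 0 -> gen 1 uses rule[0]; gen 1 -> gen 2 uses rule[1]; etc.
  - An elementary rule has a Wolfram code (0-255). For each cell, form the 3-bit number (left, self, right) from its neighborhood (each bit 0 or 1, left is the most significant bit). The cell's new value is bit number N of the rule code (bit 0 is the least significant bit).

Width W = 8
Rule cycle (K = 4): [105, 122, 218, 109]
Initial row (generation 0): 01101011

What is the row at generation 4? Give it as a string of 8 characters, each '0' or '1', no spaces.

Gen 0: 01101011
Gen 1 (rule 105): 01110111
Gen 2 (rule 122): 11011101
Gen 3 (rule 218): 11011100
Gen 4 (rule 109): 11110101

Answer: 11110101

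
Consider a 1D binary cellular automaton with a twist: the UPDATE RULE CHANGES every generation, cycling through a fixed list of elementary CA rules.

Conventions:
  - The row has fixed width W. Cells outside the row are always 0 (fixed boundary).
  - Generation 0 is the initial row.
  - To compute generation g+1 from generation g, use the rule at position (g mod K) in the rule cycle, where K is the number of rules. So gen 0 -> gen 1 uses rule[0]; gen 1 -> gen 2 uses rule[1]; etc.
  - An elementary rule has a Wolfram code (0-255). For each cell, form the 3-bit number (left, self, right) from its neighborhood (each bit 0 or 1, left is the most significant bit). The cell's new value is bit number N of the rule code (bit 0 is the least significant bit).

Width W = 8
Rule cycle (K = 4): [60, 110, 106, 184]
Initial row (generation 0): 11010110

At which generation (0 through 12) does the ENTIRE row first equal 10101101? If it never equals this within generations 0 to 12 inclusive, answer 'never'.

Gen 0: 11010110
Gen 1 (rule 60): 10111101
Gen 2 (rule 110): 11100111
Gen 3 (rule 106): 10101101
Gen 4 (rule 184): 01011010
Gen 5 (rule 60): 01110111
Gen 6 (rule 110): 11011101
Gen 7 (rule 106): 11110110
Gen 8 (rule 184): 11101101
Gen 9 (rule 60): 10011011
Gen 10 (rule 110): 10111111
Gen 11 (rule 106): 01100001
Gen 12 (rule 184): 01010000

Answer: 3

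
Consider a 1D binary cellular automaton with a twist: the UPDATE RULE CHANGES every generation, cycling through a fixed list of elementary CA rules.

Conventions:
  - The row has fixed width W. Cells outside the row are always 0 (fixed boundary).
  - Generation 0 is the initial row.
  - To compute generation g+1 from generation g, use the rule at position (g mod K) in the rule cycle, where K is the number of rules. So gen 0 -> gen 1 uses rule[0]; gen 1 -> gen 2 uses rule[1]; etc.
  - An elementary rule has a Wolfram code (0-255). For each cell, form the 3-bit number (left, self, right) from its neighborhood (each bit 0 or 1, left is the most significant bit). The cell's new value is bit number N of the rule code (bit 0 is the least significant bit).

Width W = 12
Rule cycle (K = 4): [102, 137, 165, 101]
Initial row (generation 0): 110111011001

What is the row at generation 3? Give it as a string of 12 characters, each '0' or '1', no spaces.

Gen 0: 110111011001
Gen 1 (rule 102): 011001101011
Gen 2 (rule 137): 010001000010
Gen 3 (rule 165): 010101011010

Answer: 010101011010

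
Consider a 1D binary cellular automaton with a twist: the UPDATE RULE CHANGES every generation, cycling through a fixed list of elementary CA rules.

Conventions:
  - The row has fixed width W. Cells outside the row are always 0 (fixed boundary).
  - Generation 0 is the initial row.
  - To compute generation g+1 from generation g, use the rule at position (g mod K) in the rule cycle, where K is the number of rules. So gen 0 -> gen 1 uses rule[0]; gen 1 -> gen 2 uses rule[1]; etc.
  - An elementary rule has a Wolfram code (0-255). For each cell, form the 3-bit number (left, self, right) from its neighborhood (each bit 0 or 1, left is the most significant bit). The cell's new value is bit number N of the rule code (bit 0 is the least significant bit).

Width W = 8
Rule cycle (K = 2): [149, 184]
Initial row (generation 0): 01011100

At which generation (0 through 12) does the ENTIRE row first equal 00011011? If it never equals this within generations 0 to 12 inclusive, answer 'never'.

Gen 0: 01011100
Gen 1 (rule 149): 01001011
Gen 2 (rule 184): 00100110
Gen 3 (rule 149): 10110001
Gen 4 (rule 184): 01101000
Gen 5 (rule 149): 00001111
Gen 6 (rule 184): 00001110
Gen 7 (rule 149): 11100101
Gen 8 (rule 184): 11010010
Gen 9 (rule 149): 00011011
Gen 10 (rule 184): 00010110
Gen 11 (rule 149): 11010001
Gen 12 (rule 184): 10101000

Answer: 9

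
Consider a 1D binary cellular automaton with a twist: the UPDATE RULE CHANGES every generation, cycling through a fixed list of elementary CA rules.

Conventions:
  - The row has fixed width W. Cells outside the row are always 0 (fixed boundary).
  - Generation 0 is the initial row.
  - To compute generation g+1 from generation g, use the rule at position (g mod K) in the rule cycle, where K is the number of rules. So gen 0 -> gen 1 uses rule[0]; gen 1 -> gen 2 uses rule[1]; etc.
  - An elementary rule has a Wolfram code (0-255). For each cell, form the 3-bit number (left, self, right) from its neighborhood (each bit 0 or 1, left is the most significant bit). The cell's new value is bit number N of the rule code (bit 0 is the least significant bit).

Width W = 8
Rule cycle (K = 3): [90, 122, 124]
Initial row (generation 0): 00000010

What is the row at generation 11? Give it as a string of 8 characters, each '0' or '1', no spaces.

Answer: 01000010

Derivation:
Gen 0: 00000010
Gen 1 (rule 90): 00000101
Gen 2 (rule 122): 00001010
Gen 3 (rule 124): 00001111
Gen 4 (rule 90): 00011001
Gen 5 (rule 122): 00111110
Gen 6 (rule 124): 00100011
Gen 7 (rule 90): 01010111
Gen 8 (rule 122): 10101101
Gen 9 (rule 124): 11111111
Gen 10 (rule 90): 10000001
Gen 11 (rule 122): 01000010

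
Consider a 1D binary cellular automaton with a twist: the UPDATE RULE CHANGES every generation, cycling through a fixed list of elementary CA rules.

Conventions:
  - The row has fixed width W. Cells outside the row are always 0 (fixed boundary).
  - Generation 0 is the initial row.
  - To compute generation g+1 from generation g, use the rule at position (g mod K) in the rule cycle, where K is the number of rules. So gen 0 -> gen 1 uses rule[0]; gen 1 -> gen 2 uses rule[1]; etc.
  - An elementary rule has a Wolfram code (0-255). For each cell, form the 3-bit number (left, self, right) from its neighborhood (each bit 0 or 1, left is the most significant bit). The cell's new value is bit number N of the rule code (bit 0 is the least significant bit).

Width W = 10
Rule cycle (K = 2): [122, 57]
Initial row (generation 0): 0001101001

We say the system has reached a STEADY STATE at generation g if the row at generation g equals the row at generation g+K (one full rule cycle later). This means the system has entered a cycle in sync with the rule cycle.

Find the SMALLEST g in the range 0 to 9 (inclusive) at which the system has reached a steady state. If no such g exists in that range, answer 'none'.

Answer: 9

Derivation:
Gen 0: 0001101001
Gen 1 (rule 122): 0011110110
Gen 2 (rule 57): 1010001101
Gen 3 (rule 122): 0101011110
Gen 4 (rule 57): 0010110001
Gen 5 (rule 122): 0101111010
Gen 6 (rule 57): 0011000101
Gen 7 (rule 122): 0111101010
Gen 8 (rule 57): 0100010101
Gen 9 (rule 122): 1010101010
Gen 10 (rule 57): 0101010101
Gen 11 (rule 122): 1010101010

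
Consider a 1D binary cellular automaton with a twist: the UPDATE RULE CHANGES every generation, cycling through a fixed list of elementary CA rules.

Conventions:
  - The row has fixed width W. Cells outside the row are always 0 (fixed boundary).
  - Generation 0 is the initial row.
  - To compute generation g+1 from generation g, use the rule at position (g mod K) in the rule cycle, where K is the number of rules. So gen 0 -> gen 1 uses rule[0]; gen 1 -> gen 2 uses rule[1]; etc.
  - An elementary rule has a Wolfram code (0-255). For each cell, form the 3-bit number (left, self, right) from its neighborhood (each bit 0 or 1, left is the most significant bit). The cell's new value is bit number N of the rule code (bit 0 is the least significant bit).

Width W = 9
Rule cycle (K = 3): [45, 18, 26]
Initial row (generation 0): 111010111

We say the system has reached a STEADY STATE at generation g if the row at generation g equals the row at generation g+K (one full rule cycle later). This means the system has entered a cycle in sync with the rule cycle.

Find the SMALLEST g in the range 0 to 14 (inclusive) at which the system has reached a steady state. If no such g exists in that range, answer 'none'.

Answer: 8

Derivation:
Gen 0: 111010111
Gen 1 (rule 45): 100111100
Gen 2 (rule 18): 011000010
Gen 3 (rule 26): 110100101
Gen 4 (rule 45): 101100111
Gen 5 (rule 18): 000011000
Gen 6 (rule 26): 000110100
Gen 7 (rule 45): 110101101
Gen 8 (rule 18): 000000000
Gen 9 (rule 26): 000000000
Gen 10 (rule 45): 111111111
Gen 11 (rule 18): 000000000
Gen 12 (rule 26): 000000000
Gen 13 (rule 45): 111111111
Gen 14 (rule 18): 000000000
Gen 15 (rule 26): 000000000
Gen 16 (rule 45): 111111111
Gen 17 (rule 18): 000000000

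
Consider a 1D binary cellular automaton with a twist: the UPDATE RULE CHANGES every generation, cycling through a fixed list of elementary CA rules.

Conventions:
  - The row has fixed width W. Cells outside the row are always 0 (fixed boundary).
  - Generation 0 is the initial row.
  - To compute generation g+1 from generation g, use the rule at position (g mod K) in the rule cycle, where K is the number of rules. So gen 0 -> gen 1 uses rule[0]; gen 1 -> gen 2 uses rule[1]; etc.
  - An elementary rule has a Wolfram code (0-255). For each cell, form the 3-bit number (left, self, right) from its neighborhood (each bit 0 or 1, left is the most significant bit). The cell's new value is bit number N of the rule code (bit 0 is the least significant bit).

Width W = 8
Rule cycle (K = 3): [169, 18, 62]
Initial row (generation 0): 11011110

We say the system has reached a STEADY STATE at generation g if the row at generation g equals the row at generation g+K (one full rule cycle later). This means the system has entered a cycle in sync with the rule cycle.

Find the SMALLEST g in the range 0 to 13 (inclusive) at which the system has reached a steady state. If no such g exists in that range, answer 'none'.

Answer: 5

Derivation:
Gen 0: 11011110
Gen 1 (rule 169): 10111100
Gen 2 (rule 18): 00000010
Gen 3 (rule 62): 00000111
Gen 4 (rule 169): 11110110
Gen 5 (rule 18): 00000001
Gen 6 (rule 62): 00000011
Gen 7 (rule 169): 11111010
Gen 8 (rule 18): 00000001
Gen 9 (rule 62): 00000011
Gen 10 (rule 169): 11111010
Gen 11 (rule 18): 00000001
Gen 12 (rule 62): 00000011
Gen 13 (rule 169): 11111010
Gen 14 (rule 18): 00000001
Gen 15 (rule 62): 00000011
Gen 16 (rule 169): 11111010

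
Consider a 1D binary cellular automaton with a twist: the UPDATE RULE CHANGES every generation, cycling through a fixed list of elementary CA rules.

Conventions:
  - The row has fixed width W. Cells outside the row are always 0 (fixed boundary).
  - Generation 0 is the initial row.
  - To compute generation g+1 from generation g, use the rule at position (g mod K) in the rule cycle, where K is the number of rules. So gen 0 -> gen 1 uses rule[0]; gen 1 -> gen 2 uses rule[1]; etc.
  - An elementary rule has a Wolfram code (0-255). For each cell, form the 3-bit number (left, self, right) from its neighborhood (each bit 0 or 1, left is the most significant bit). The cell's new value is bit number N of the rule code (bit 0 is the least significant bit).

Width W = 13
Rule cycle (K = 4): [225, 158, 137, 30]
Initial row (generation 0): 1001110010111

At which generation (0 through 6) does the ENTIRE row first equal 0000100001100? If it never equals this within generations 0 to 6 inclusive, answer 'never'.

Gen 0: 1001110010111
Gen 1 (rule 225): 0000110001011
Gen 2 (rule 158): 0001101011010
Gen 3 (rule 137): 1101000010000
Gen 4 (rule 30): 1001100111000
Gen 5 (rule 225): 0000100011011
Gen 6 (rule 158): 0001110110010

Answer: never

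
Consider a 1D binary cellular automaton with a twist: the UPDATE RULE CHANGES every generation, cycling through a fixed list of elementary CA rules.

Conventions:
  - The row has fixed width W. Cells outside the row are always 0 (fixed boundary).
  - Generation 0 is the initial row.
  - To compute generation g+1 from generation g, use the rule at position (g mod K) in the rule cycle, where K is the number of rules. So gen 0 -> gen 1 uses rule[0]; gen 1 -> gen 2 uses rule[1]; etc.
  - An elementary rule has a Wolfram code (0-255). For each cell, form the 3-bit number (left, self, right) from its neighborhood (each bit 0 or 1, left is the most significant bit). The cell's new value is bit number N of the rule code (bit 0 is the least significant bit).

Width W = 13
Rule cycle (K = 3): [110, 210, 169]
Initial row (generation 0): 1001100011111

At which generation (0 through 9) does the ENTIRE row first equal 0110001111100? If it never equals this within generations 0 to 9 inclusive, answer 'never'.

Gen 0: 1001100011111
Gen 1 (rule 110): 1011100110001
Gen 2 (rule 210): 0001111011010
Gen 3 (rule 169): 1101110110100
Gen 4 (rule 110): 1111011111100
Gen 5 (rule 210): 0111001111110
Gen 6 (rule 169): 0110001111100
Gen 7 (rule 110): 1110011000100
Gen 8 (rule 210): 0111101101010
Gen 9 (rule 169): 0111011010100

Answer: 6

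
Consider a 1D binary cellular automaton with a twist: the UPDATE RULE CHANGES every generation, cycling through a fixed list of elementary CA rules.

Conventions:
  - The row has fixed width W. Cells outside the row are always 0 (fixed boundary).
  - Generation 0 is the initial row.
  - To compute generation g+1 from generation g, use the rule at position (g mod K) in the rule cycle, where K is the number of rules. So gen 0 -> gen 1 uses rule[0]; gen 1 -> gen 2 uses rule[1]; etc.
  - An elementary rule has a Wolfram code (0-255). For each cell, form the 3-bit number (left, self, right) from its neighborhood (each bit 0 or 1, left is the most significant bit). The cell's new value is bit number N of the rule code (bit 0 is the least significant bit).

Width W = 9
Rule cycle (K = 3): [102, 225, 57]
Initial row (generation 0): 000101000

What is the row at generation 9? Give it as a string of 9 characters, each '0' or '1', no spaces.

Gen 0: 000101000
Gen 1 (rule 102): 001111000
Gen 2 (rule 225): 100111011
Gen 3 (rule 57): 010100110
Gen 4 (rule 102): 111101010
Gen 5 (rule 225): 011110100
Gen 6 (rule 57): 010001011
Gen 7 (rule 102): 110011101
Gen 8 (rule 225): 010001110
Gen 9 (rule 57): 001101001

Answer: 001101001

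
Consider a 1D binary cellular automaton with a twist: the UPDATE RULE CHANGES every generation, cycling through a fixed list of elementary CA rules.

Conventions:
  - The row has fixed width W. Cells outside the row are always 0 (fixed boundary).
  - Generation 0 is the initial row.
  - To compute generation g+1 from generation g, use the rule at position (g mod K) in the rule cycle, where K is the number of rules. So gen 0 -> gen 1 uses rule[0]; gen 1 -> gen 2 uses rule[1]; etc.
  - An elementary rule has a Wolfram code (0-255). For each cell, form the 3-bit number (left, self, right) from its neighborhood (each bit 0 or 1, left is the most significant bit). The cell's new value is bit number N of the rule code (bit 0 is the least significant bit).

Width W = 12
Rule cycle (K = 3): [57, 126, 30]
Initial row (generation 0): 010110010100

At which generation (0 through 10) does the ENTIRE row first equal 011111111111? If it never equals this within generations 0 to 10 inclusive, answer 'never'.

Answer: 2

Derivation:
Gen 0: 010110010100
Gen 1 (rule 57): 001101001011
Gen 2 (rule 126): 011111111111
Gen 3 (rule 30): 110000000000
Gen 4 (rule 57): 101111111111
Gen 5 (rule 126): 111000000001
Gen 6 (rule 30): 100100000011
Gen 7 (rule 57): 010011111010
Gen 8 (rule 126): 111110001111
Gen 9 (rule 30): 100001011000
Gen 10 (rule 57): 011100110111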